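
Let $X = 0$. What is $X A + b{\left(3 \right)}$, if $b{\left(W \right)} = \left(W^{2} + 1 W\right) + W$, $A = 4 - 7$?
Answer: $15$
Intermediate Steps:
$A = -3$ ($A = 4 - 7 = -3$)
$b{\left(W \right)} = W^{2} + 2 W$ ($b{\left(W \right)} = \left(W^{2} + W\right) + W = \left(W + W^{2}\right) + W = W^{2} + 2 W$)
$X A + b{\left(3 \right)} = 0 \left(-3\right) + 3 \left(2 + 3\right) = 0 + 3 \cdot 5 = 0 + 15 = 15$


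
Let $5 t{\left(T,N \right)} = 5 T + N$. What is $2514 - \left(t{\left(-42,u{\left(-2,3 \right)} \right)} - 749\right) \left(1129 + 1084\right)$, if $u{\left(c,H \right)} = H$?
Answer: $\frac{8758346}{5} \approx 1.7517 \cdot 10^{6}$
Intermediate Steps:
$t{\left(T,N \right)} = T + \frac{N}{5}$ ($t{\left(T,N \right)} = \frac{5 T + N}{5} = \frac{N + 5 T}{5} = T + \frac{N}{5}$)
$2514 - \left(t{\left(-42,u{\left(-2,3 \right)} \right)} - 749\right) \left(1129 + 1084\right) = 2514 - \left(\left(-42 + \frac{1}{5} \cdot 3\right) - 749\right) \left(1129 + 1084\right) = 2514 - \left(\left(-42 + \frac{3}{5}\right) - 749\right) 2213 = 2514 - \left(- \frac{207}{5} - 749\right) 2213 = 2514 - \left(- \frac{3952}{5}\right) 2213 = 2514 - - \frac{8745776}{5} = 2514 + \frac{8745776}{5} = \frac{8758346}{5}$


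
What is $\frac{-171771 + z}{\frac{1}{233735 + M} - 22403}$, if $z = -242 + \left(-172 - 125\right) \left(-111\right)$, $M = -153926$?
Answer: $\frac{5548561107}{893980513} \approx 6.2066$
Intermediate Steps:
$z = 32725$ ($z = -242 - -32967 = -242 + 32967 = 32725$)
$\frac{-171771 + z}{\frac{1}{233735 + M} - 22403} = \frac{-171771 + 32725}{\frac{1}{233735 - 153926} - 22403} = - \frac{139046}{\frac{1}{79809} - 22403} = - \frac{139046}{- \frac{1787961026}{79809}} = \left(-139046\right) \left(- \frac{79809}{1787961026}\right) = \frac{5548561107}{893980513}$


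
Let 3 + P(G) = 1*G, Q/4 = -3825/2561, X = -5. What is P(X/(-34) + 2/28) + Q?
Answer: -2668391/304759 ≈ -8.7557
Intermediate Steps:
Q = -15300/2561 (Q = 4*(-3825/2561) = -15300/2561 ≈ -5.9742)
P(G) = -3 + G (P(G) = -3 + 1*G = -3 + G)
P(X/(-34) + 2/28) + Q = (-3 + (-5/(-34) + 2/28)) - 15300/2561 = (-3 + (-5*(-1/34) + 2*(1/28))) - 15300/2561 = (-3 + (5/34 + 1/14)) - 15300/2561 = (-3 + 26/119) - 15300/2561 = -331/119 - 15300/2561 = -2668391/304759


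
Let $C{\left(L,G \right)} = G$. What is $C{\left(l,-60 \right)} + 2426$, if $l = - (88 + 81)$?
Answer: $2366$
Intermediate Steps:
$l = -169$ ($l = \left(-1\right) 169 = -169$)
$C{\left(l,-60 \right)} + 2426 = -60 + 2426 = 2366$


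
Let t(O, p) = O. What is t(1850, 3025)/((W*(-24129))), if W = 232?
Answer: -925/2798964 ≈ -0.00033048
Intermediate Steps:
t(1850, 3025)/((W*(-24129))) = 1850/((232*(-24129))) = 1850/(-5597928) = 1850*(-1/5597928) = -925/2798964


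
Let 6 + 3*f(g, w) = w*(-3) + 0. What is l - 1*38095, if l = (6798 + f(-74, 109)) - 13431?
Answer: -44839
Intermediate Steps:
f(g, w) = -2 - w (f(g, w) = -2 + (w*(-3) + 0)/3 = -2 + (-3*w + 0)/3 = -2 + (-3*w)/3 = -2 - w)
l = -6744 (l = (6798 + (-2 - 1*109)) - 13431 = (6798 + (-2 - 109)) - 13431 = (6798 - 111) - 13431 = 6687 - 13431 = -6744)
l - 1*38095 = -6744 - 1*38095 = -6744 - 38095 = -44839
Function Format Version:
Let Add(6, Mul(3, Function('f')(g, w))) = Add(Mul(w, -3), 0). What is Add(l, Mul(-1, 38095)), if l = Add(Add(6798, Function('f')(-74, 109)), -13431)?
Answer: -44839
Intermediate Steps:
Function('f')(g, w) = Add(-2, Mul(-1, w)) (Function('f')(g, w) = Add(-2, Mul(Rational(1, 3), Add(Mul(w, -3), 0))) = Add(-2, Mul(Rational(1, 3), Add(Mul(-3, w), 0))) = Add(-2, Mul(Rational(1, 3), Mul(-3, w))) = Add(-2, Mul(-1, w)))
l = -6744 (l = Add(Add(6798, Add(-2, Mul(-1, 109))), -13431) = Add(Add(6798, Add(-2, -109)), -13431) = Add(Add(6798, -111), -13431) = Add(6687, -13431) = -6744)
Add(l, Mul(-1, 38095)) = Add(-6744, Mul(-1, 38095)) = Add(-6744, -38095) = -44839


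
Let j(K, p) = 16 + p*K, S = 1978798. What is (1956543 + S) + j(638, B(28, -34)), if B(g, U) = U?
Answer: 3913665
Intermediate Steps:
j(K, p) = 16 + K*p
(1956543 + S) + j(638, B(28, -34)) = (1956543 + 1978798) + (16 + 638*(-34)) = 3935341 + (16 - 21692) = 3935341 - 21676 = 3913665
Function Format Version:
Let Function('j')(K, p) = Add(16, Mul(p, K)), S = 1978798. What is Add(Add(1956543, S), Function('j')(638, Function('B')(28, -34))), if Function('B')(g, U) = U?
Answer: 3913665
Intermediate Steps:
Function('j')(K, p) = Add(16, Mul(K, p))
Add(Add(1956543, S), Function('j')(638, Function('B')(28, -34))) = Add(Add(1956543, 1978798), Add(16, Mul(638, -34))) = Add(3935341, Add(16, -21692)) = Add(3935341, -21676) = 3913665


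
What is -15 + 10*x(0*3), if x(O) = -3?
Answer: -45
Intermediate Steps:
-15 + 10*x(0*3) = -15 + 10*(-3) = -15 - 30 = -45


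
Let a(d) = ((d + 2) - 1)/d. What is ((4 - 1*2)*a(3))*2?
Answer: 16/3 ≈ 5.3333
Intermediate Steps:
a(d) = (1 + d)/d (a(d) = ((2 + d) - 1)/d = (1 + d)/d)
((4 - 1*2)*a(3))*2 = ((4 - 1*2)*((1 + 3)/3))*2 = ((4 - 2)*((⅓)*4))*2 = (2*(4/3))*2 = (8/3)*2 = 16/3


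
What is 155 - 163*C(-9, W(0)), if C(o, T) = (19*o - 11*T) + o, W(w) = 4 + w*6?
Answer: 36667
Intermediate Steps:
W(w) = 4 + 6*w
C(o, T) = -11*T + 20*o (C(o, T) = (-11*T + 19*o) + o = -11*T + 20*o)
155 - 163*C(-9, W(0)) = 155 - 163*(-11*(4 + 6*0) + 20*(-9)) = 155 - 163*(-11*(4 + 0) - 180) = 155 - 163*(-11*4 - 180) = 155 - 163*(-44 - 180) = 155 - 163*(-224) = 155 + 36512 = 36667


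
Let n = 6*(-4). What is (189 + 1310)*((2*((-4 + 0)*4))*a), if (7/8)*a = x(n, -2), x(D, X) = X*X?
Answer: -1534976/7 ≈ -2.1928e+5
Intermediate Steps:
n = -24
x(D, X) = X**2
a = 32/7 (a = (8/7)*(-2)**2 = (8/7)*4 = 32/7 ≈ 4.5714)
(189 + 1310)*((2*((-4 + 0)*4))*a) = (189 + 1310)*((2*((-4 + 0)*4))*(32/7)) = 1499*((2*(-4*4))*(32/7)) = 1499*((2*(-16))*(32/7)) = 1499*(-32*32/7) = 1499*(-1024/7) = -1534976/7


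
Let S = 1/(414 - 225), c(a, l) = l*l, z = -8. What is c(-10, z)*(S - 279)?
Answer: -3374720/189 ≈ -17856.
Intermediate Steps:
c(a, l) = l**2
S = 1/189 ≈ 0.0052910
c(-10, z)*(S - 279) = (-8)**2*(1/189 - 279) = 64*(-52730/189) = -3374720/189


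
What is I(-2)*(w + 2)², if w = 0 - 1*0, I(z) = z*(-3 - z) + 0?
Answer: 8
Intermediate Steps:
I(z) = z*(-3 - z)
w = 0 (w = 0 + 0 = 0)
I(-2)*(w + 2)² = (-1*(-2)*(3 - 2))*(0 + 2)² = -1*(-2)*1*2² = 2*4 = 8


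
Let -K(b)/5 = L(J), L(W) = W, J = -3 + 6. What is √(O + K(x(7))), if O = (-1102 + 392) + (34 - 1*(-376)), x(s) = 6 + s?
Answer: 3*I*√35 ≈ 17.748*I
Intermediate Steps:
J = 3
K(b) = -15 (K(b) = -5*3 = -15)
O = -300 (O = -710 + (34 + 376) = -710 + 410 = -300)
√(O + K(x(7))) = √(-300 - 15) = √(-315) = 3*I*√35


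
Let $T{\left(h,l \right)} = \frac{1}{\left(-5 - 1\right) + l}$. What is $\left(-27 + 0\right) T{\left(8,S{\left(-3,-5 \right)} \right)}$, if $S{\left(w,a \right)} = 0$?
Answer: $\frac{9}{2} \approx 4.5$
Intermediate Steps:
$T{\left(h,l \right)} = \frac{1}{-6 + l}$
$\left(-27 + 0\right) T{\left(8,S{\left(-3,-5 \right)} \right)} = \frac{-27 + 0}{-6 + 0} = - \frac{27}{-6} = \left(-27\right) \left(- \frac{1}{6}\right) = \frac{9}{2}$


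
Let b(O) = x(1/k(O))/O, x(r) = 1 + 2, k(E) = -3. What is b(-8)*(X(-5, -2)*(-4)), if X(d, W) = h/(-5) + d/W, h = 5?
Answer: 9/4 ≈ 2.2500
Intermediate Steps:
X(d, W) = -1 + d/W (X(d, W) = 5/(-5) + d/W = 5*(-⅕) + d/W = -1 + d/W)
x(r) = 3
b(O) = 3/O
b(-8)*(X(-5, -2)*(-4)) = (3/(-8))*(((-5 - 1*(-2))/(-2))*(-4)) = (3*(-⅛))*(-(-5 + 2)/2*(-4)) = -3*(-½*(-3))*(-4)/8 = -9*(-4)/16 = -3/8*(-6) = 9/4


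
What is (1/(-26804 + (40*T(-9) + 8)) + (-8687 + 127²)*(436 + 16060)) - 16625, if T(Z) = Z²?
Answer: 2891419074491/23556 ≈ 1.2275e+8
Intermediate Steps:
(1/(-26804 + (40*T(-9) + 8)) + (-8687 + 127²)*(436 + 16060)) - 16625 = (1/(-26804 + (40*(-9)² + 8)) + (-8687 + 127²)*(436 + 16060)) - 16625 = (1/(-26804 + (40*81 + 8)) + (-8687 + 16129)*16496) - 16625 = (1/(-26804 + (3240 + 8)) + 7442*16496) - 16625 = (1/(-26804 + 3248) + 122763232) - 16625 = (1/(-23556) + 122763232) - 16625 = (-1/23556 + 122763232) - 16625 = 2891810692991/23556 - 16625 = 2891419074491/23556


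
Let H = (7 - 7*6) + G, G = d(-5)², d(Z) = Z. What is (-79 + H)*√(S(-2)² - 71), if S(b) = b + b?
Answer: -89*I*√55 ≈ -660.04*I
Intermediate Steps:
S(b) = 2*b
G = 25 (G = (-5)² = 25)
H = -10 (H = (7 - 7*6) + 25 = (7 - 42) + 25 = -35 + 25 = -10)
(-79 + H)*√(S(-2)² - 71) = (-79 - 10)*√((2*(-2))² - 71) = -89*√((-4)² - 71) = -89*√(16 - 71) = -89*I*√55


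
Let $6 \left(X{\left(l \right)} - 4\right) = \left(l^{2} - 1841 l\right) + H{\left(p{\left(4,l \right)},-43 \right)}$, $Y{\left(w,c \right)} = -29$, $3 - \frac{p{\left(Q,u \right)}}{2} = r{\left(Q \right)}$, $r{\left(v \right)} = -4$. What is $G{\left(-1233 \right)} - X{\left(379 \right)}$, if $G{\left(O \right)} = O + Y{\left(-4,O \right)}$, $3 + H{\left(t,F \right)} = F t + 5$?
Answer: $\frac{273551}{3} \approx 91184.0$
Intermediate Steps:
$p{\left(Q,u \right)} = 14$ ($p{\left(Q,u \right)} = 6 - -8 = 6 + 8 = 14$)
$H{\left(t,F \right)} = 2 + F t$ ($H{\left(t,F \right)} = -3 + \left(F t + 5\right) = -3 + \left(5 + F t\right) = 2 + F t$)
$G{\left(O \right)} = -29 + O$ ($G{\left(O \right)} = O - 29 = -29 + O$)
$X{\left(l \right)} = -96 - \frac{1841 l}{6} + \frac{l^{2}}{6}$ ($X{\left(l \right)} = 4 + \frac{\left(l^{2} - 1841 l\right) + \left(2 - 602\right)}{6} = 4 + \frac{\left(l^{2} - 1841 l\right) - 600}{6} = 4 + \frac{-600 + l^{2} - 1841 l}{6} = 4 - \left(100 - \frac{l^{2}}{6} + \frac{1841 l}{6}\right) = -96 - \frac{1841 l}{6} + \frac{l^{2}}{6}$)
$G{\left(-1233 \right)} - X{\left(379 \right)} = \left(-29 - 1233\right) - \left(-96 - \frac{697739}{6} + \frac{379^{2}}{6}\right) = -1262 - \left(-96 - \frac{697739}{6} + \frac{1}{6} \cdot 143641\right) = -1262 - \left(-96 - \frac{697739}{6} + \frac{143641}{6}\right) = -1262 - - \frac{277337}{3} = -1262 + \frac{277337}{3} = \frac{273551}{3}$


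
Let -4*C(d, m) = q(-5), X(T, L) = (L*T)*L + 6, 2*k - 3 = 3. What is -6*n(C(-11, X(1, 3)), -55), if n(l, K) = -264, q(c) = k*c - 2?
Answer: 1584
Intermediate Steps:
k = 3 (k = 3/2 + (½)*3 = 3/2 + 3/2 = 3)
q(c) = -2 + 3*c (q(c) = 3*c - 2 = -2 + 3*c)
X(T, L) = 6 + T*L² (X(T, L) = T*L² + 6 = 6 + T*L²)
C(d, m) = 17/4 (C(d, m) = -(-2 + 3*(-5))/4 = -(-2 - 15)/4 = -¼*(-17) = 17/4)
-6*n(C(-11, X(1, 3)), -55) = -6*(-264) = 1584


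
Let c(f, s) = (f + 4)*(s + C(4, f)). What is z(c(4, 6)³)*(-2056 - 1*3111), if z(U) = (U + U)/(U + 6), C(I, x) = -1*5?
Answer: -2645504/259 ≈ -10214.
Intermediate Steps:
C(I, x) = -5
c(f, s) = (-5 + s)*(4 + f) (c(f, s) = (f + 4)*(s - 5) = (4 + f)*(-5 + s) = (-5 + s)*(4 + f))
z(U) = 2*U/(6 + U) (z(U) = (2*U)/(6 + U) = 2*U/(6 + U))
z(c(4, 6)³)*(-2056 - 1*3111) = (2*(-20 - 5*4 + 4*6 + 4*6)³/(6 + (-20 - 5*4 + 4*6 + 4*6)³))*(-2056 - 1*3111) = (2*(-20 - 20 + 24 + 24)³/(6 + (-20 - 20 + 24 + 24)³))*(-2056 - 3111) = (2*8³/(6 + 8³))*(-5167) = (2*512/(6 + 512))*(-5167) = (2*512/518)*(-5167) = (2*512*(1/518))*(-5167) = (512/259)*(-5167) = -2645504/259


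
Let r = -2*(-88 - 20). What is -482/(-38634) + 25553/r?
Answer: 164553119/1390824 ≈ 118.31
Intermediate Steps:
r = 216 (r = -2*(-108) = 216)
-482/(-38634) + 25553/r = -482/(-38634) + 25553/216 = -482*(-1/38634) + 25553*(1/216) = 241/19317 + 25553/216 = 164553119/1390824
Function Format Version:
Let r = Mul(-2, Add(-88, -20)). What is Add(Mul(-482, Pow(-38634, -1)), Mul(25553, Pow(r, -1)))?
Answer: Rational(164553119, 1390824) ≈ 118.31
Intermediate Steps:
r = 216 (r = Mul(-2, -108) = 216)
Add(Mul(-482, Pow(-38634, -1)), Mul(25553, Pow(r, -1))) = Add(Mul(-482, Pow(-38634, -1)), Mul(25553, Pow(216, -1))) = Add(Mul(-482, Rational(-1, 38634)), Mul(25553, Rational(1, 216))) = Add(Rational(241, 19317), Rational(25553, 216)) = Rational(164553119, 1390824)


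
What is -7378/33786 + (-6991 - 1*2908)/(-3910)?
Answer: 152799817/66051630 ≈ 2.3133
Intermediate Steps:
-7378/33786 + (-6991 - 1*2908)/(-3910) = -7378*1/33786 + (-6991 - 2908)*(-1/3910) = -3689/16893 - 9899*(-1/3910) = -3689/16893 + 9899/3910 = 152799817/66051630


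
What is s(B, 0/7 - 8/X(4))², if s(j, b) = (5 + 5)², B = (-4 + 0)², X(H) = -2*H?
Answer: 10000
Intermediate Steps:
B = 16 (B = (-4)² = 16)
s(j, b) = 100 (s(j, b) = 10² = 100)
s(B, 0/7 - 8/X(4))² = 100² = 10000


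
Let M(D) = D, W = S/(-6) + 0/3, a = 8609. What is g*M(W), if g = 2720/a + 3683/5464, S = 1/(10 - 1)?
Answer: -15523009/846712368 ≈ -0.018333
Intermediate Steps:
S = ⅑ (S = 1/9 = ⅑ ≈ 0.11111)
W = -1/54 (W = (⅑)/(-6) + 0/3 = (⅑)*(-⅙) + 0*(⅓) = -1/54 + 0 = -1/54 ≈ -0.018519)
g = 46569027/47039576 (g = 2720/8609 + 3683/5464 = 46569027/47039576 ≈ 0.99000)
g*M(W) = (46569027/47039576)*(-1/54) = -15523009/846712368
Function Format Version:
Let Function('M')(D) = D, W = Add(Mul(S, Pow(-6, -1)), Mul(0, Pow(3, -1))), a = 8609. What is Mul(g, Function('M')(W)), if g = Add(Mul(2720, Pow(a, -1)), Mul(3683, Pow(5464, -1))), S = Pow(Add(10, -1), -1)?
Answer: Rational(-15523009, 846712368) ≈ -0.018333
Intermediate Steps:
S = Rational(1, 9) (S = Pow(9, -1) = Rational(1, 9) ≈ 0.11111)
W = Rational(-1, 54) (W = Add(Mul(Rational(1, 9), Pow(-6, -1)), Mul(0, Pow(3, -1))) = Add(Mul(Rational(1, 9), Rational(-1, 6)), Mul(0, Rational(1, 3))) = Add(Rational(-1, 54), 0) = Rational(-1, 54) ≈ -0.018519)
g = Rational(46569027, 47039576) (g = Add(Mul(2720, Pow(8609, -1)), Mul(3683, Pow(5464, -1))) = Add(Mul(2720, Rational(1, 8609)), Mul(3683, Rational(1, 5464))) = Add(Rational(2720, 8609), Rational(3683, 5464)) = Rational(46569027, 47039576) ≈ 0.99000)
Mul(g, Function('M')(W)) = Mul(Rational(46569027, 47039576), Rational(-1, 54)) = Rational(-15523009, 846712368)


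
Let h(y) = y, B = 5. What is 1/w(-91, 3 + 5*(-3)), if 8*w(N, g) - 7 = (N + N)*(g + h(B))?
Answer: 8/1281 ≈ 0.0062451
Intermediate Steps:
w(N, g) = 7/8 + N*(5 + g)/4 (w(N, g) = 7/8 + ((N + N)*(g + 5))/8 = 7/8 + ((2*N)*(5 + g))/8 = 7/8 + (2*N*(5 + g))/8 = 7/8 + N*(5 + g)/4)
1/w(-91, 3 + 5*(-3)) = 1/(7/8 + (5/4)*(-91) + (¼)*(-91)*(3 + 5*(-3))) = 1/(7/8 - 455/4 + (¼)*(-91)*(3 - 15)) = 1/(7/8 - 455/4 + (¼)*(-91)*(-12)) = 1/(7/8 - 455/4 + 273) = 1/(1281/8) = 8/1281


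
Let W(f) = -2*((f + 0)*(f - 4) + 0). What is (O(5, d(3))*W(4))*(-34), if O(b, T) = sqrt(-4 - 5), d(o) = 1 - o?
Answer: 0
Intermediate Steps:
O(b, T) = 3*I (O(b, T) = sqrt(-9) = 3*I)
W(f) = -2*f*(-4 + f) (W(f) = -2*(f*(-4 + f) + 0) = -2*f*(-4 + f))
(O(5, d(3))*W(4))*(-34) = ((3*I)*(2*4*(4 - 1*4)))*(-34) = ((3*I)*(2*4*(4 - 4)))*(-34) = ((3*I)*(2*4*0))*(-34) = ((3*I)*0)*(-34) = 0*(-34) = 0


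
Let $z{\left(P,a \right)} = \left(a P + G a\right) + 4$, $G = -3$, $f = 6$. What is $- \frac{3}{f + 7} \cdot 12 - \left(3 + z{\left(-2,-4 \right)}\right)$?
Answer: $- \frac{387}{13} \approx -29.769$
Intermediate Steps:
$z{\left(P,a \right)} = 4 - 3 a + P a$ ($z{\left(P,a \right)} = \left(a P - 3 a\right) + 4 = \left(P a - 3 a\right) + 4 = \left(- 3 a + P a\right) + 4 = 4 - 3 a + P a$)
$- \frac{3}{f + 7} \cdot 12 - \left(3 + z{\left(-2,-4 \right)}\right) = - \frac{3}{6 + 7} \cdot 12 - \left(7 + 20\right) = - \frac{3}{13} \cdot 12 - 27 = \left(-3\right) \frac{1}{13} \cdot 12 - 27 = \left(- \frac{3}{13}\right) 12 - 27 = - \frac{36}{13} - 27 = - \frac{387}{13}$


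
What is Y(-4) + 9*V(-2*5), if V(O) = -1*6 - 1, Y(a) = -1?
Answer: -64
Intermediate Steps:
V(O) = -7 (V(O) = -6 - 1 = -7)
Y(-4) + 9*V(-2*5) = -1 + 9*(-7) = -1 - 63 = -64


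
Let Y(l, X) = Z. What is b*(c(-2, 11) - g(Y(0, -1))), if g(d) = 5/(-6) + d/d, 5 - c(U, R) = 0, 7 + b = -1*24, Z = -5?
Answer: -899/6 ≈ -149.83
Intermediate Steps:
b = -31 (b = -7 - 1*24 = -7 - 24 = -31)
Y(l, X) = -5
c(U, R) = 5 (c(U, R) = 5 - 1*0 = 5 + 0 = 5)
g(d) = 1/6 (g(d) = 5*(-1/6) + 1 = -5/6 + 1 = 1/6)
b*(c(-2, 11) - g(Y(0, -1))) = -31*(5 - 1*1/6) = -31*(5 - 1/6) = -31*29/6 = -899/6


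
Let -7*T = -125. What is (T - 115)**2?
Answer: 462400/49 ≈ 9436.7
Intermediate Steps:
T = 125/7 (T = -1/7*(-125) = 125/7 ≈ 17.857)
(T - 115)**2 = (125/7 - 115)**2 = (-680/7)**2 = 462400/49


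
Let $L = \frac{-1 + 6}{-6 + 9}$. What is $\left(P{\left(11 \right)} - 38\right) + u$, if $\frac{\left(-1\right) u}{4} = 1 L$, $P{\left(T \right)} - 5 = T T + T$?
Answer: $\frac{277}{3} \approx 92.333$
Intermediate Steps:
$L = \frac{5}{3} \approx 1.6667$
$P{\left(T \right)} = 5 + T + T^{2}$ ($P{\left(T \right)} = 5 + \left(T T + T\right) = 5 + \left(T^{2} + T\right) = 5 + \left(T + T^{2}\right) = 5 + T + T^{2}$)
$u = - \frac{20}{3}$ ($u = - 4 \cdot 1 \cdot \frac{5}{3} = \left(-4\right) \frac{5}{3} = - \frac{20}{3} \approx -6.6667$)
$\left(P{\left(11 \right)} - 38\right) + u = \left(\left(5 + 11 + 11^{2}\right) - 38\right) - \frac{20}{3} = \left(\left(5 + 11 + 121\right) - 38\right) - \frac{20}{3} = \left(137 - 38\right) - \frac{20}{3} = 99 - \frac{20}{3} = \frac{277}{3}$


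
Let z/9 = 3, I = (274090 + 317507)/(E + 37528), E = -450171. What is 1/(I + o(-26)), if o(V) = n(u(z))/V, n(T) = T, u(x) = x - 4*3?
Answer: -10728718/21571167 ≈ -0.49736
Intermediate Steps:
I = -591597/412643 (I = (274090 + 317507)/(-450171 + 37528) = 591597/(-412643) = 591597*(-1/412643) = -591597/412643 ≈ -1.4337)
z = 27 (z = 9*3 = 27)
u(x) = -12 + x (u(x) = x - 12 = -12 + x)
o(V) = 15/V (o(V) = (-12 + 27)/V = 15/V)
1/(I + o(-26)) = 1/(-591597/412643 + 15/(-26)) = 1/(-591597/412643 + 15*(-1/26)) = 1/(-591597/412643 - 15/26) = 1/(-21571167/10728718) = -10728718/21571167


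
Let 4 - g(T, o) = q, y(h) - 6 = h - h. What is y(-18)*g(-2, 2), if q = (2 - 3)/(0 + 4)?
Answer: 51/2 ≈ 25.500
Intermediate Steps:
q = -1/4 ≈ -0.25000
y(h) = 6 (y(h) = 6 + (h - h) = 6 + 0 = 6)
g(T, o) = 17/4 (g(T, o) = 4 - 1*(-1/4) = 4 + 1/4 = 17/4)
y(-18)*g(-2, 2) = 6*(17/4) = 51/2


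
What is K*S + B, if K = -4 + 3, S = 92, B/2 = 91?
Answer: 90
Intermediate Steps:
B = 182 (B = 2*91 = 182)
K = -1
K*S + B = -1*92 + 182 = -92 + 182 = 90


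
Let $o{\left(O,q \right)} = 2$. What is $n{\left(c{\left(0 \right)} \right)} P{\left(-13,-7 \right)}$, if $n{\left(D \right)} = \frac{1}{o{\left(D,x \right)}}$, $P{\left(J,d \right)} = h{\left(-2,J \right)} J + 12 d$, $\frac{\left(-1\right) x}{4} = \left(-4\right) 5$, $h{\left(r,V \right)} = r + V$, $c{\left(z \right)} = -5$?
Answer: $\frac{111}{2} \approx 55.5$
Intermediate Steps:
$h{\left(r,V \right)} = V + r$
$x = 80$ ($x = - 4 \left(\left(-4\right) 5\right) = \left(-4\right) \left(-20\right) = 80$)
$P{\left(J,d \right)} = 12 d + J \left(-2 + J\right)$ ($P{\left(J,d \right)} = \left(J - 2\right) J + 12 d = \left(-2 + J\right) J + 12 d = J \left(-2 + J\right) + 12 d = 12 d + J \left(-2 + J\right)$)
$n{\left(D \right)} = \frac{1}{2}$
$n{\left(c{\left(0 \right)} \right)} P{\left(-13,-7 \right)} = \frac{12 \left(-7\right) - 13 \left(-2 - 13\right)}{2} = \frac{-84 - -195}{2} = \frac{-84 + 195}{2} = \frac{1}{2} \cdot 111 = \frac{111}{2}$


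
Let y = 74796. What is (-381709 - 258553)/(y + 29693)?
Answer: -91466/14927 ≈ -6.1276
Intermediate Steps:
(-381709 - 258553)/(y + 29693) = (-381709 - 258553)/(74796 + 29693) = -640262/104489 = -640262*1/104489 = -91466/14927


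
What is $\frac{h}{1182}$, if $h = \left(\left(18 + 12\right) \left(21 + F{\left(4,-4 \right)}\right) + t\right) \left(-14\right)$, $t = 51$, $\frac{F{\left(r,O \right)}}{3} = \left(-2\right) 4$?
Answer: $\frac{91}{197} \approx 0.46193$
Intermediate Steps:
$F{\left(r,O \right)} = -24$ ($F{\left(r,O \right)} = 3 \left(\left(-2\right) 4\right) = 3 \left(-8\right) = -24$)
$h = 546$ ($h = \left(\left(18 + 12\right) \left(21 - 24\right) + 51\right) \left(-14\right) = \left(30 \left(-3\right) + 51\right) \left(-14\right) = \left(-90 + 51\right) \left(-14\right) = \left(-39\right) \left(-14\right) = 546$)
$\frac{h}{1182} = \frac{546}{1182} = 546 \cdot \frac{1}{1182} = \frac{91}{197}$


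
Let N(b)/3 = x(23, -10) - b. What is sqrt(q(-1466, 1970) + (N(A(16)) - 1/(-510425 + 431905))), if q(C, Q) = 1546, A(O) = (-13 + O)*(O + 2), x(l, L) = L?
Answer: sqrt(2086984670030)/39260 ≈ 36.797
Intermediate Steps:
A(O) = (-13 + O)*(2 + O)
N(b) = -30 - 3*b (N(b) = 3*(-10 - b) = -30 - 3*b)
sqrt(q(-1466, 1970) + (N(A(16)) - 1/(-510425 + 431905))) = sqrt(1546 + ((-30 - 3*(-26 + 16**2 - 11*16)) - 1/(-510425 + 431905))) = sqrt(1546 + ((-30 - 3*(-26 + 256 - 176)) - 1/(-78520))) = sqrt(1546 + ((-30 - 3*54) - 1*(-1/78520))) = sqrt(1546 + ((-30 - 162) + 1/78520)) = sqrt(1546 + (-192 + 1/78520)) = sqrt(1546 - 15075839/78520) = sqrt(106316081/78520) = sqrt(2086984670030)/39260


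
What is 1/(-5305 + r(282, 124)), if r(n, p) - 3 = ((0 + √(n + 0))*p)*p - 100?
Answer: 2701/33320823214 + 3844*√282/16660411607 ≈ 3.9556e-6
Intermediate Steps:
r(n, p) = -97 + √n*p² (r(n, p) = 3 + (((0 + √(n + 0))*p)*p - 100) = 3 + (((0 + √n)*p)*p - 100) = 3 + ((√n*p)*p - 100) = 3 + ((p*√n)*p - 100) = 3 + (√n*p² - 100) = 3 + (-100 + √n*p²) = -97 + √n*p²)
1/(-5305 + r(282, 124)) = 1/(-5305 + (-97 + √282*124²)) = 1/(-5305 + (-97 + √282*15376)) = 1/(-5305 + (-97 + 15376*√282)) = 1/(-5402 + 15376*√282)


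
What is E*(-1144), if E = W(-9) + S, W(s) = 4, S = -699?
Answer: 795080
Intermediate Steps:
E = -695 (E = 4 - 699 = -695)
E*(-1144) = -695*(-1144) = 795080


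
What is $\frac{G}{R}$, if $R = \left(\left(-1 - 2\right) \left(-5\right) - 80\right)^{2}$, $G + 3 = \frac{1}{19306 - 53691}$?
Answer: $- \frac{103156}{145276625} \approx -0.00071007$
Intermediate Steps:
$G = - \frac{103156}{34385}$ ($G = -3 + \frac{1}{19306 - 53691} = -3 + \frac{1}{-34385} = -3 - \frac{1}{34385} = - \frac{103156}{34385} \approx -3.0$)
$R = 4225$ ($R = \left(\left(-3\right) \left(-5\right) - 80\right)^{2} = \left(15 - 80\right)^{2} = \left(-65\right)^{2} = 4225$)
$\frac{G}{R} = - \frac{103156}{34385 \cdot 4225} = \left(- \frac{103156}{34385}\right) \frac{1}{4225} = - \frac{103156}{145276625}$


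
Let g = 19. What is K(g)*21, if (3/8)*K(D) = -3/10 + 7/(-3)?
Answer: -2212/15 ≈ -147.47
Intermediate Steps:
K(D) = -316/45 (K(D) = 8*(-3/10 + 7/(-3))/3 = 8*(-3*1/10 + 7*(-1/3))/3 = 8*(-3/10 - 7/3)/3 = (8/3)*(-79/30) = -316/45)
K(g)*21 = -316/45*21 = -2212/15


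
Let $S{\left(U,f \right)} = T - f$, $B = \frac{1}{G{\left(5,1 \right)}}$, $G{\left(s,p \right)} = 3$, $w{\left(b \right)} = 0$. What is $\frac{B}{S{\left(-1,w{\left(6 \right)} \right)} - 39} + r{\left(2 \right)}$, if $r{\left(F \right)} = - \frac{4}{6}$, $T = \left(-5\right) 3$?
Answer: $- \frac{109}{162} \approx -0.67284$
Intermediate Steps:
$T = -15$
$r{\left(F \right)} = - \frac{2}{3}$ ($r{\left(F \right)} = \left(-4\right) \frac{1}{6} = - \frac{2}{3}$)
$B = \frac{1}{3} \approx 0.33333$
$S{\left(U,f \right)} = -15 - f$
$\frac{B}{S{\left(-1,w{\left(6 \right)} \right)} - 39} + r{\left(2 \right)} = \frac{1}{3 \left(\left(-15 - 0\right) - 39\right)} - \frac{2}{3} = \frac{1}{3 \left(\left(-15 + 0\right) - 39\right)} - \frac{2}{3} = \frac{1}{3 \left(-15 - 39\right)} - \frac{2}{3} = \frac{1}{3 \left(-54\right)} - \frac{2}{3} = \frac{1}{3} \left(- \frac{1}{54}\right) - \frac{2}{3} = - \frac{1}{162} - \frac{2}{3} = - \frac{109}{162}$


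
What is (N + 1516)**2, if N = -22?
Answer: 2232036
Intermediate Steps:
(N + 1516)**2 = (-22 + 1516)**2 = 1494**2 = 2232036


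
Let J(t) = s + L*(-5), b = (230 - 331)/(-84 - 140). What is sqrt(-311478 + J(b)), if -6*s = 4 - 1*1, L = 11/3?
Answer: I*sqrt(11213886)/6 ≈ 558.12*I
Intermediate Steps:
L = 11/3 (L = 11*(1/3) = 11/3 ≈ 3.6667)
s = -1/2 (s = -(4 - 1*1)/6 = -(4 - 1)/6 = -1/6*3 = -1/2 ≈ -0.50000)
b = 101/224 (b = -101/(-224) = -101*(-1/224) = 101/224 ≈ 0.45089)
J(t) = -113/6 (J(t) = -1/2 + (11/3)*(-5) = -1/2 - 55/3 = -113/6)
sqrt(-311478 + J(b)) = sqrt(-311478 - 113/6) = sqrt(-1868981/6) = I*sqrt(11213886)/6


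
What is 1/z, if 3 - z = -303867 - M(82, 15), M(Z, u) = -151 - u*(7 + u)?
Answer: 1/303389 ≈ 3.2961e-6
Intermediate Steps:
M(Z, u) = -151 - u*(7 + u)
z = 303389 (z = 3 - (-303867 - (-151 - 1*15**2 - 7*15)) = 3 - (-303867 - (-151 - 1*225 - 105)) = 3 - (-303867 - (-151 - 225 - 105)) = 3 - (-303867 - 1*(-481)) = 3 - (-303867 + 481) = 3 - 1*(-303386) = 3 + 303386 = 303389)
1/z = 1/303389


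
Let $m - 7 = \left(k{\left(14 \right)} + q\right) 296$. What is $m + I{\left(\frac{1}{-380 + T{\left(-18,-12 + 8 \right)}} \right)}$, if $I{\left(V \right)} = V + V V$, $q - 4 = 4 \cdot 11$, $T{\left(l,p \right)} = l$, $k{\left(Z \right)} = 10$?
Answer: $\frac{2720588303}{158404} \approx 17175.0$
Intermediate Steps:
$q = 48$ ($q = 4 + 4 \cdot 11 = 4 + 44 = 48$)
$m = 17175$ ($m = 7 + \left(10 + 48\right) 296 = 7 + 58 \cdot 296 = 7 + 17168 = 17175$)
$I{\left(V \right)} = V + V^{2}$
$m + I{\left(\frac{1}{-380 + T{\left(-18,-12 + 8 \right)}} \right)} = 17175 + \frac{1 + \frac{1}{-380 - 18}}{-380 - 18} = 17175 + \frac{1 + \frac{1}{-398}}{-398} = 17175 - \frac{1 - \frac{1}{398}}{398} = 17175 - \frac{397}{158404} = \frac{2720588303}{158404}$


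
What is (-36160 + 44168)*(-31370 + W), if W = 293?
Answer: -248864616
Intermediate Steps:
(-36160 + 44168)*(-31370 + W) = (-36160 + 44168)*(-31370 + 293) = 8008*(-31077) = -248864616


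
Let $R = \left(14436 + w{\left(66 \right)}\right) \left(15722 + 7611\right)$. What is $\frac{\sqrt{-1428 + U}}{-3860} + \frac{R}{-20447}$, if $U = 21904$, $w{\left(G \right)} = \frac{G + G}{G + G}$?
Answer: $- \frac{336858521}{20447} - \frac{\sqrt{5119}}{1930} \approx -16475.0$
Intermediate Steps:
$w{\left(G \right)} = 1$ ($w{\left(G \right)} = \frac{2 G}{2 G} = 2 G \frac{1}{2 G} = 1$)
$R = 336858521$ ($R = \left(14436 + 1\right) \left(15722 + 7611\right) = 14437 \cdot 23333 = 336858521$)
$\frac{\sqrt{-1428 + U}}{-3860} + \frac{R}{-20447} = \frac{\sqrt{-1428 + 21904}}{-3860} + \frac{336858521}{-20447} = \sqrt{20476} \left(- \frac{1}{3860}\right) + 336858521 \left(- \frac{1}{20447}\right) = 2 \sqrt{5119} \left(- \frac{1}{3860}\right) - \frac{336858521}{20447} = - \frac{\sqrt{5119}}{1930} - \frac{336858521}{20447} = - \frac{336858521}{20447} - \frac{\sqrt{5119}}{1930}$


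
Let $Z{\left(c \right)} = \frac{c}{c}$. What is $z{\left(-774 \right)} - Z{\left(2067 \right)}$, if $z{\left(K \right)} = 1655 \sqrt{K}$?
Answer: $-1 + 4965 i \sqrt{86} \approx -1.0 + 46044.0 i$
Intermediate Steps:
$Z{\left(c \right)} = 1$
$z{\left(-774 \right)} - Z{\left(2067 \right)} = 1655 \sqrt{-774} - 1 = 1655 \cdot 3 i \sqrt{86} - 1 = 4965 i \sqrt{86} - 1 = -1 + 4965 i \sqrt{86}$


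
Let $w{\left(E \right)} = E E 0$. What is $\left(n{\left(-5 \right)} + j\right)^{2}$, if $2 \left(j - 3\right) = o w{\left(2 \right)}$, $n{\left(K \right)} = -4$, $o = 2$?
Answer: $1$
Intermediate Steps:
$w{\left(E \right)} = 0$ ($w{\left(E \right)} = E^{2} \cdot 0 = 0$)
$j = 3$ ($j = 3 + \frac{2 \cdot 0}{2} = 3 + \frac{1}{2} \cdot 0 = 3 + 0 = 3$)
$\left(n{\left(-5 \right)} + j\right)^{2} = \left(-4 + 3\right)^{2} = \left(-1\right)^{2} = 1$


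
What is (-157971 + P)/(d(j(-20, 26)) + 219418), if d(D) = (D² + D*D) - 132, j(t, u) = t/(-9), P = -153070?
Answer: -25194321/17762966 ≈ -1.4184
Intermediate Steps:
j(t, u) = -t/9 (j(t, u) = t*(-⅑) = -t/9)
d(D) = -132 + 2*D² (d(D) = (D² + D²) - 132 = 2*D² - 132 = -132 + 2*D²)
(-157971 + P)/(d(j(-20, 26)) + 219418) = (-157971 - 153070)/((-132 + 2*(-⅑*(-20))²) + 219418) = -311041/((-132 + 2*(20/9)²) + 219418) = -311041/((-132 + 2*(400/81)) + 219418) = -311041/((-132 + 800/81) + 219418) = -311041/(-9892/81 + 219418) = -311041/17762966/81 = -311041*81/17762966 = -25194321/17762966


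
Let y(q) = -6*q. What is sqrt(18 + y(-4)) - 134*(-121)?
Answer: 16214 + sqrt(42) ≈ 16220.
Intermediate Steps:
sqrt(18 + y(-4)) - 134*(-121) = sqrt(18 - 6*(-4)) - 134*(-121) = sqrt(18 + 24) + 16214 = sqrt(42) + 16214 = 16214 + sqrt(42)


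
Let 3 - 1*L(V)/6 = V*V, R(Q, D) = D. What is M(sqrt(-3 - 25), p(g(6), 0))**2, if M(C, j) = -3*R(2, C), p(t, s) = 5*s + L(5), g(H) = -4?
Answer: -252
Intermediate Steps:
L(V) = 18 - 6*V**2 (L(V) = 18 - 6*V*V = 18 - 6*V**2)
p(t, s) = -132 + 5*s (p(t, s) = 5*s + (18 - 6*5**2) = 5*s + (18 - 6*25) = 5*s + (18 - 150) = 5*s - 132 = -132 + 5*s)
M(C, j) = -3*C
M(sqrt(-3 - 25), p(g(6), 0))**2 = (-3*sqrt(-3 - 25))**2 = (-6*I*sqrt(7))**2 = -252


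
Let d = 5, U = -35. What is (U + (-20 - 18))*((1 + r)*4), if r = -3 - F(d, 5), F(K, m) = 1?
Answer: 876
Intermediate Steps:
r = -4 (r = -3 - 1*1 = -3 - 1 = -4)
(U + (-20 - 18))*((1 + r)*4) = (-35 + (-20 - 18))*((1 - 4)*4) = (-35 - 38)*(-3*4) = -73*(-12) = 876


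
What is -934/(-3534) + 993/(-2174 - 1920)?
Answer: 157267/7234098 ≈ 0.021740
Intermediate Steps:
-934/(-3534) + 993/(-2174 - 1920) = -934*(-1/3534) + 993/(-4094) = 467/1767 + 993*(-1/4094) = 467/1767 - 993/4094 = 157267/7234098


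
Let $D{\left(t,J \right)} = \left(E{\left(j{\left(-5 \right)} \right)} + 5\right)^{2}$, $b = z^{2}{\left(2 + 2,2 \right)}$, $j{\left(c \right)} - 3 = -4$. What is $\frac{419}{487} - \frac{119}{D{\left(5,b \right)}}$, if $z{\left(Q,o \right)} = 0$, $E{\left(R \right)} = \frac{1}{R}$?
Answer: $- \frac{51249}{7792} \approx -6.5771$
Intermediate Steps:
$j{\left(c \right)} = -1$ ($j{\left(c \right)} = 3 - 4 = -1$)
$b = 0$ ($b = 0^{2} = 0$)
$D{\left(t,J \right)} = 16$ ($D{\left(t,J \right)} = \left(\frac{1}{-1} + 5\right)^{2} = \left(-1 + 5\right)^{2} = 4^{2} = 16$)
$\frac{419}{487} - \frac{119}{D{\left(5,b \right)}} = \frac{419}{487} - \frac{119}{16} = - \frac{51249}{7792}$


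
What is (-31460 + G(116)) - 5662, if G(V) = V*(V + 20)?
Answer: -21346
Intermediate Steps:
G(V) = V*(20 + V)
(-31460 + G(116)) - 5662 = (-31460 + 116*(20 + 116)) - 5662 = (-31460 + 116*136) - 5662 = (-31460 + 15776) - 5662 = -15684 - 5662 = -21346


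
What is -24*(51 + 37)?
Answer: -2112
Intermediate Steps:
-24*(51 + 37) = -24*88 = -2112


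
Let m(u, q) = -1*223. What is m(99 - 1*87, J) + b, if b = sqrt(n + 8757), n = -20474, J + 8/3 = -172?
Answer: -223 + I*sqrt(11717) ≈ -223.0 + 108.25*I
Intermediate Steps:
J = -524/3 (J = -8/3 - 172 = -524/3 ≈ -174.67)
b = I*sqrt(11717) (b = sqrt(-20474 + 8757) = sqrt(-11717) = I*sqrt(11717) ≈ 108.25*I)
m(u, q) = -223
m(99 - 1*87, J) + b = -223 + I*sqrt(11717)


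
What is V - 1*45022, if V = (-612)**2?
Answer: 329522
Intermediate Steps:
V = 374544
V - 1*45022 = 374544 - 1*45022 = 374544 - 45022 = 329522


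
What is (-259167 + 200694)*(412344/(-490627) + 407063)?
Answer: -11677975316658261/490627 ≈ -2.3802e+10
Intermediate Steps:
(-259167 + 200694)*(412344/(-490627) + 407063) = -58473*(412344*(-1/490627) + 407063) = -58473*(-412344/490627 + 407063) = -58473*199715686157/490627 = -11677975316658261/490627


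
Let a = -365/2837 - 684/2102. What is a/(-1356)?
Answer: 1353869/4043167572 ≈ 0.00033485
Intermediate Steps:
a = -1353869/2981687 (a = -365*1/2837 - 684*1/2102 = -365/2837 - 342/1051 = -1353869/2981687 ≈ -0.45406)
a/(-1356) = -1353869/2981687/(-1356) = -1353869/2981687*(-1/1356) = 1353869/4043167572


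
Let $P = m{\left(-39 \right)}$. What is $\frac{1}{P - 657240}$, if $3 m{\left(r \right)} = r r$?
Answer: $- \frac{1}{656733} \approx -1.5227 \cdot 10^{-6}$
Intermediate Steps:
$m{\left(r \right)} = \frac{r^{2}}{3}$ ($m{\left(r \right)} = \frac{r r}{3} = \frac{r^{2}}{3}$)
$P = 507$ ($P = \frac{\left(-39\right)^{2}}{3} = \frac{1}{3} \cdot 1521 = 507$)
$\frac{1}{P - 657240} = \frac{1}{507 - 657240} = \frac{1}{-656733} = - \frac{1}{656733}$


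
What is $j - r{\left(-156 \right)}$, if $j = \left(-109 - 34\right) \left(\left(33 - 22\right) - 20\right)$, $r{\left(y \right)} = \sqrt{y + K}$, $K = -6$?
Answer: $1287 - 9 i \sqrt{2} \approx 1287.0 - 12.728 i$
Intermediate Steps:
$r{\left(y \right)} = \sqrt{-6 + y}$ ($r{\left(y \right)} = \sqrt{y - 6} = \sqrt{-6 + y}$)
$j = 1287$ ($j = - 143 \left(11 - 20\right) = \left(-143\right) \left(-9\right) = 1287$)
$j - r{\left(-156 \right)} = 1287 - \sqrt{-6 - 156} = 1287 - \sqrt{-162} = 1287 - 9 i \sqrt{2}$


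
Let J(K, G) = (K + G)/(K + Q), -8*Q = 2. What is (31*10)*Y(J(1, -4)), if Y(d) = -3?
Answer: -930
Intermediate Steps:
Q = -1/4 (Q = -1/8*2 = -1/4 ≈ -0.25000)
J(K, G) = (G + K)/(-1/4 + K) (J(K, G) = (K + G)/(K - 1/4) = (G + K)/(-1/4 + K))
(31*10)*Y(J(1, -4)) = (31*10)*(-3) = 310*(-3) = -930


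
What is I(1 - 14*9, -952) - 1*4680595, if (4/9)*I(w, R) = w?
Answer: -18723505/4 ≈ -4.6809e+6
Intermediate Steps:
I(w, R) = 9*w/4
I(1 - 14*9, -952) - 1*4680595 = 9*(1 - 14*9)/4 - 1*4680595 = 9*(1 - 126)/4 - 4680595 = (9/4)*(-125) - 4680595 = -1125/4 - 4680595 = -18723505/4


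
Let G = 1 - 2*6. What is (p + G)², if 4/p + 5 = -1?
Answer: 1225/9 ≈ 136.11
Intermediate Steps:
p = -⅔ (p = 4/(-5 - 1) = 4/(-6) = 4*(-⅙) = -⅔ ≈ -0.66667)
G = -11 (G = 1 - 12 = -11)
(p + G)² = (-⅔ - 11)² = (-35/3)² = 1225/9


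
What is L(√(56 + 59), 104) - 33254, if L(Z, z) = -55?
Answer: -33309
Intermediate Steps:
L(√(56 + 59), 104) - 33254 = -55 - 33254 = -33309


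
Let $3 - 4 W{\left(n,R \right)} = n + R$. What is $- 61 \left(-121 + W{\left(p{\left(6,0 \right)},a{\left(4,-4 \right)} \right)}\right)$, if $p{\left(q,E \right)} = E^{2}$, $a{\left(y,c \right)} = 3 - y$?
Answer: $7320$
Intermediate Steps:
$W{\left(n,R \right)} = \frac{3}{4} - \frac{R}{4} - \frac{n}{4}$ ($W{\left(n,R \right)} = \frac{3}{4} - \frac{n + R}{4} = \frac{3}{4} - \frac{R + n}{4} = \frac{3}{4} - \left(\frac{R}{4} + \frac{n}{4}\right) = \frac{3}{4} - \frac{R}{4} - \frac{n}{4}$)
$- 61 \left(-121 + W{\left(p{\left(6,0 \right)},a{\left(4,-4 \right)} \right)}\right) = - 61 \left(-121 - \left(- \frac{3}{4} + 0 + \frac{3 - 4}{4}\right)\right) = - 61 \left(-121 - \left(- \frac{3}{4} + \frac{3 - 4}{4}\right)\right) = - 61 \left(-121 + \left(\frac{3}{4} - - \frac{1}{4} + 0\right)\right) = - 61 \left(-121 + \left(\frac{3}{4} + \frac{1}{4} + 0\right)\right) = - 61 \left(-121 + 1\right) = \left(-61\right) \left(-120\right) = 7320$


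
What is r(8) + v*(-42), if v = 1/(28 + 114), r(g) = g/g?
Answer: 50/71 ≈ 0.70423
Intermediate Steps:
r(g) = 1
v = 1/142 ≈ 0.0070423
r(8) + v*(-42) = 1 + (1/142)*(-42) = 1 - 21/71 = 50/71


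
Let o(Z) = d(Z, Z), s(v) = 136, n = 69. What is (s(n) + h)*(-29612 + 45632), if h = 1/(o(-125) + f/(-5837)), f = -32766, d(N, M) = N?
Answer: 1518167131740/696859 ≈ 2.1786e+6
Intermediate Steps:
o(Z) = Z
h = -5837/696859 (h = 1/(-125 - 32766/(-5837)) = 1/(-125 - 32766*(-1/5837)) = 1/(-125 + 32766/5837) = 1/(-696859/5837) = -5837/696859 ≈ -0.0083762)
(s(n) + h)*(-29612 + 45632) = (136 - 5837/696859)*(-29612 + 45632) = (94766987/696859)*16020 = 1518167131740/696859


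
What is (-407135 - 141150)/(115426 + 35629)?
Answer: -109657/30211 ≈ -3.6297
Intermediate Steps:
(-407135 - 141150)/(115426 + 35629) = -548285/151055 = -548285*1/151055 = -109657/30211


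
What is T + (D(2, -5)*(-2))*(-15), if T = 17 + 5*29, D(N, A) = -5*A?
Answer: 912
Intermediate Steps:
T = 162 (T = 17 + 145 = 162)
T + (D(2, -5)*(-2))*(-15) = 162 + (-5*(-5)*(-2))*(-15) = 162 + (25*(-2))*(-15) = 162 - 50*(-15) = 162 + 750 = 912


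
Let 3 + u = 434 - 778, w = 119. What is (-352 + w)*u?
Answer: 80851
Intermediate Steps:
u = -347 (u = -3 + (434 - 778) = -3 - 344 = -347)
(-352 + w)*u = (-352 + 119)*(-347) = -233*(-347) = 80851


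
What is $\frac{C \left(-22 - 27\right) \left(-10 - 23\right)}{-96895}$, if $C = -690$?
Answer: $\frac{223146}{19379} \approx 11.515$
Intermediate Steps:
$\frac{C \left(-22 - 27\right) \left(-10 - 23\right)}{-96895} = \frac{\left(-690\right) \left(-22 - 27\right) \left(-10 - 23\right)}{-96895} = - 690 \left(\left(-49\right) \left(-33\right)\right) \left(- \frac{1}{96895}\right) = \left(-690\right) 1617 \left(- \frac{1}{96895}\right) = \left(-1115730\right) \left(- \frac{1}{96895}\right) = \frac{223146}{19379}$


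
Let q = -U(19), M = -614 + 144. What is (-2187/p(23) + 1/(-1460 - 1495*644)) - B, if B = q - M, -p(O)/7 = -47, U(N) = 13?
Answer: -41469524447/89441940 ≈ -463.65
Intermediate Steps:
M = -470
p(O) = 329 (p(O) = -7*(-47) = 329)
q = -13 (q = -1*13 = -13)
B = 457 (B = -13 - 1*(-470) = -13 + 470 = 457)
(-2187/p(23) + 1/(-1460 - 1495*644)) - B = (-2187/329 + 1/(-1460 - 1495*644)) - 1*457 = (-2187*1/329 + (1/644)/(-2955)) - 457 = (-2187/329 - 1/2955*1/644) - 457 = (-2187/329 - 1/1903020) - 457 = -594557867/89441940 - 457 = -41469524447/89441940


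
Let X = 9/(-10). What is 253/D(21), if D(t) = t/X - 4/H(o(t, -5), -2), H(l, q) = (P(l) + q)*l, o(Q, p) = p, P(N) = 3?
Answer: -3795/338 ≈ -11.228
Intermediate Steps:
X = -9/10 (X = 9*(-1/10) = -9/10 ≈ -0.90000)
H(l, q) = l*(3 + q) (H(l, q) = (3 + q)*l = l*(3 + q))
D(t) = 4/5 - 10*t/9 (D(t) = t/(-9/10) - 4*(-1/(5*(3 - 2))) = t*(-10/9) - 4/((-5*1)) = -10*t/9 - 4/(-5) = -10*t/9 - 4*(-1/5) = -10*t/9 + 4/5 = 4/5 - 10*t/9)
253/D(21) = 253/(4/5 - 10/9*21) = 253/(4/5 - 70/3) = 253/(-338/15) = 253*(-15/338) = -3795/338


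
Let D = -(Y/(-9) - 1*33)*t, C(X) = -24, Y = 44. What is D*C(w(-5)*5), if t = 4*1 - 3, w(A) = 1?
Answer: -2728/3 ≈ -909.33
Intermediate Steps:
t = 1 (t = 4 - 3 = 1)
D = 341/9 (D = -(44/(-9) - 1*33) = -(44*(-1/9) - 33) = -(-44/9 - 33) = -(-341)/9 = -1*(-341/9) = 341/9 ≈ 37.889)
D*C(w(-5)*5) = (341/9)*(-24) = -2728/3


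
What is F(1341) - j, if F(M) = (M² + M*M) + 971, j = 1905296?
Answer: 1692237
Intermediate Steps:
F(M) = 971 + 2*M² (F(M) = (M² + M²) + 971 = 2*M² + 971 = 971 + 2*M²)
F(1341) - j = (971 + 2*1341²) - 1*1905296 = (971 + 2*1798281) - 1905296 = (971 + 3596562) - 1905296 = 3597533 - 1905296 = 1692237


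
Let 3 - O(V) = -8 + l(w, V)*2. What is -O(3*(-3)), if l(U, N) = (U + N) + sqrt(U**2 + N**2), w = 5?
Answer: -19 + 2*sqrt(106) ≈ 1.5913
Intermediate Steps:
l(U, N) = N + U + sqrt(N**2 + U**2) (l(U, N) = (N + U) + sqrt(N**2 + U**2) = N + U + sqrt(N**2 + U**2))
O(V) = 1 - 2*V - 2*sqrt(25 + V**2) (O(V) = 3 - (-8 + (V + 5 + sqrt(V**2 + 5**2))*2) = 3 - (-8 + (V + 5 + sqrt(V**2 + 25))*2) = 3 - (-8 + (V + 5 + sqrt(25 + V**2))*2) = 3 - (-8 + (5 + V + sqrt(25 + V**2))*2) = 3 - (-8 + (10 + 2*V + 2*sqrt(25 + V**2))) = 3 - (2 + 2*V + 2*sqrt(25 + V**2)) = 3 + (-2 - 2*V - 2*sqrt(25 + V**2)) = 1 - 2*V - 2*sqrt(25 + V**2))
-O(3*(-3)) = -(1 - 6*(-3) - 2*sqrt(25 + (3*(-3))**2)) = -(1 - 2*(-9) - 2*sqrt(25 + (-9)**2)) = -(1 + 18 - 2*sqrt(25 + 81)) = -(1 + 18 - 2*sqrt(106)) = -(19 - 2*sqrt(106)) = -19 + 2*sqrt(106)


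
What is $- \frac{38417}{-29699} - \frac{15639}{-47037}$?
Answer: $\frac{757161030}{465650621} \approx 1.626$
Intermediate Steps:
$- \frac{38417}{-29699} - \frac{15639}{-47037} = \left(-38417\right) \left(- \frac{1}{29699}\right) - - \frac{5213}{15679} = \frac{38417}{29699} + \frac{5213}{15679} = \frac{757161030}{465650621}$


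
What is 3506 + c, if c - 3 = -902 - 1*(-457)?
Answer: 3064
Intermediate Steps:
c = -442 (c = 3 + (-902 - 1*(-457)) = 3 + (-902 + 457) = 3 - 445 = -442)
3506 + c = 3506 - 442 = 3064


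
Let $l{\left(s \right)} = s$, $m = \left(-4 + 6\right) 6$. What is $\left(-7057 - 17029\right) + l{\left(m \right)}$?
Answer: $-24074$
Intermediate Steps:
$m = 12$ ($m = 2 \cdot 6 = 12$)
$\left(-7057 - 17029\right) + l{\left(m \right)} = \left(-7057 - 17029\right) + 12 = -24086 + 12 = -24074$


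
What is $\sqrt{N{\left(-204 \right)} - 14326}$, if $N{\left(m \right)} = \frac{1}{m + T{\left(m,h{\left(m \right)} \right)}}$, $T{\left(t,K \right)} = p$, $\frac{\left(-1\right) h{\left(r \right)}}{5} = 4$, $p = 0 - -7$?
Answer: $\frac{i \sqrt{555977931}}{197} \approx 119.69 i$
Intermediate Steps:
$p = 7$ ($p = 0 + 7 = 7$)
$h{\left(r \right)} = -20$ ($h{\left(r \right)} = \left(-5\right) 4 = -20$)
$T{\left(t,K \right)} = 7$
$N{\left(m \right)} = \frac{1}{7 + m}$ ($N{\left(m \right)} = \frac{1}{m + 7} = \frac{1}{7 + m}$)
$\sqrt{N{\left(-204 \right)} - 14326} = \sqrt{\frac{1}{7 - 204} - 14326} = \sqrt{\frac{1}{-197} - 14326} = \sqrt{- \frac{1}{197} - 14326} = \sqrt{- \frac{2822223}{197}} = \frac{i \sqrt{555977931}}{197}$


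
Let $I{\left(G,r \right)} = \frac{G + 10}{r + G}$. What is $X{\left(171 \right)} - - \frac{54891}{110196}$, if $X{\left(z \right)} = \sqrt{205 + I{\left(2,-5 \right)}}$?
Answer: $\frac{6099}{12244} + \sqrt{201} \approx 14.676$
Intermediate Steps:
$I{\left(G,r \right)} = \frac{10 + G}{G + r}$
$X{\left(z \right)} = \sqrt{201}$ ($X{\left(z \right)} = \sqrt{205 + \frac{10 + 2}{2 - 5}} = \sqrt{205 + \frac{1}{-3} \cdot 12} = \sqrt{205 - 4} = \sqrt{201}$)
$X{\left(171 \right)} - - \frac{54891}{110196} = \sqrt{201} - - \frac{54891}{110196} = \sqrt{201} - \left(-54891\right) \frac{1}{110196} = \sqrt{201} - - \frac{6099}{12244} = \sqrt{201} + \frac{6099}{12244} = \frac{6099}{12244} + \sqrt{201}$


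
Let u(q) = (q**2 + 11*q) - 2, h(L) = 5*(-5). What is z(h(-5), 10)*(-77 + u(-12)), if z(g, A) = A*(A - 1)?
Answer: -6030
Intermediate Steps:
h(L) = -25
z(g, A) = A*(-1 + A)
u(q) = -2 + q**2 + 11*q
z(h(-5), 10)*(-77 + u(-12)) = (10*(-1 + 10))*(-77 + (-2 + (-12)**2 + 11*(-12))) = (10*9)*(-77 + (-2 + 144 - 132)) = 90*(-77 + 10) = 90*(-67) = -6030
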